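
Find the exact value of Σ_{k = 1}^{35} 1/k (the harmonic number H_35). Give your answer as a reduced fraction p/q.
H_35 = 54437269998109/13127595717600

Direct summation: H_35 = 1 + 1/2 + ... + 1/35. The least common denominator is lcm(1, ..., 35) = 144403552893600; over this denominator the numerator is 144403552893600 + 72201776446800 + 48134517631200 + 36100888223400 + 28880710578720 + 24067258815600 + 20629078984800 + 18050444111700 + 16044839210400 + 14440355289360 + 13127595717600 + 12033629407800 + 11107965607200 + 10314539492400 + 9626903526240 + 9025222055850 + 8494326640800 + 8022419605200 + 7600186994400 + 7220177644680 + 6876359661600 + 6563797858800 + 6278415343200 + 6016814703900 + 5776142115744 + 5553982803600 + 5348279736800 + 5157269746200 + 4979432858400 + 4813451763120 + 4658179125600 + 4512611027925 + 4375865239200 + 4247163320400 + 4125815796960 = 598809969979199, so H_35 = 598809969979199/144403552893600; reducing by gcd(598809969979199, 144403552893600) = 11 gives 54437269998109/13127595717600 ≈ 4.14678. (The PNT-adjacent estimate ln(35) + γ ≈ 4.13256 matches within O(1/n).)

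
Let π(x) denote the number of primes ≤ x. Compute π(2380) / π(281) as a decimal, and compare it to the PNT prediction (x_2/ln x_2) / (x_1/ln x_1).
π(2380)/π(281) = 352/60 ≈ 5.8667;  PNT prediction ≈ 6.1423.

π(281) = 60 and π(2380) = 352, so π(2380)/π(281) ≈ 5.8667. The PNT-predicted ratio is (2380/ln(2380)) / (281/ln(281)) ≈ 6.1423. The two agree to within a few percent, as expected.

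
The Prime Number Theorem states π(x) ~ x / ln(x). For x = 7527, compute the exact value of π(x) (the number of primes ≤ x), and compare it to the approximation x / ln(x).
π(7527) = 953;  x/ln(x) ≈ 843.24;  relative error ≈ 11.52%.

Directly count primes up to 7527: π(7527) = 953. The PNT approximation gives 7527/ln(7527) ≈ 7527/8.92625 ≈ 843.24. Relative error (π(x) − x/ln(x)) / π(x) ≈ 11.52%; the approximation is known to undercount slightly (Li(x) is a better estimate).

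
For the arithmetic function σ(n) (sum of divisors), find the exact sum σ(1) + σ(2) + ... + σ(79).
Σ_{n ≤ 79} σ(n) = 5128

Compute σ(n) for each 1 ≤ n ≤ 79: σ(1) = 1, σ(2) = 3, σ(3) = 4, σ(4) = 7, σ(5) = 6, σ(6) = 12, σ(7) = 8, σ(8) = 15, σ(9) = 13, σ(10) = 18, σ(11) = 12, σ(12) = 28, σ(13) = 14, σ(14) = 24, σ(15) = 24, σ(16) = 31, σ(17) = 18, σ(18) = 39, σ(19) = 20, σ(20) = 42, σ(21) = 32, σ(22) = 36, σ(23) = 24, σ(24) = 60, σ(25) = 31, σ(26) = 42, σ(27) = 40, σ(28) = 56, σ(29) = 30, σ(30) = 72, σ(31) = 32, σ(32) = 63, σ(33) = 48, σ(34) = 54, σ(35) = 48, σ(36) = 91, σ(37) = 38, σ(38) = 60, σ(39) = 56, σ(40) = 90, σ(41) = 42, σ(42) = 96, σ(43) = 44, σ(44) = 84, σ(45) = 78, σ(46) = 72, σ(47) = 48, σ(48) = 124, σ(49) = 57, σ(50) = 93, σ(51) = 72, σ(52) = 98, σ(53) = 54, σ(54) = 120, σ(55) = 72, σ(56) = 120, σ(57) = 80, σ(58) = 90, σ(59) = 60, σ(60) = 168, σ(61) = 62, σ(62) = 96, σ(63) = 104, σ(64) = 127, σ(65) = 84, σ(66) = 144, σ(67) = 68, σ(68) = 126, σ(69) = 96, σ(70) = 144, σ(71) = 72, σ(72) = 195, σ(73) = 74, σ(74) = 114, σ(75) = 124, σ(76) = 140, σ(77) = 96, σ(78) = 168, σ(79) = 80. Summing all 79 values: 5128. (Average order: Σ_{n ≤ x} σ(n) ~ (π²/12) x². For x = 79, (π²/12)·79² ≈ 5133.02.)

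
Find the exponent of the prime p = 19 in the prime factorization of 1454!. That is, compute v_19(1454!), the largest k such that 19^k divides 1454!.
v_19(1454!) = 80

Legendre's formula: v_p(n!) = Σ_{k ≥ 1} ⌊n / p^k⌋. For p = 19, n = 1454, the terms are:
  ⌊1454/19^1⌋ = ⌊1454/19⌋ = 76
  ⌊1454/19^2⌋ = ⌊1454/361⌋ = 4
(the next term ⌊1454/19^3⌋ = 0, terminating the sum). Summing: v_19(1454!) = 76 + 4 = 80.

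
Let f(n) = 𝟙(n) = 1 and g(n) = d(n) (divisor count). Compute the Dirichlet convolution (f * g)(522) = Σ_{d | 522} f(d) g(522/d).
(𝟙 * d)(522) = 54

Divisors of 522: [1, 2, 3, 6, 9, 18, 29, 58, 87, 174, 261, 522]. For each d | 522:
  d = 1: 𝟙(1) · d(522/1) = 1 · 12 = 12
  d = 2: 𝟙(2) · d(522/2) = 1 · 6 = 6
  d = 3: 𝟙(3) · d(522/3) = 1 · 8 = 8
  d = 6: 𝟙(6) · d(522/6) = 1 · 4 = 4
  d = 9: 𝟙(9) · d(522/9) = 1 · 4 = 4
  d = 18: 𝟙(18) · d(522/18) = 1 · 2 = 2
  d = 29: 𝟙(29) · d(522/29) = 1 · 6 = 6
  d = 58: 𝟙(58) · d(522/58) = 1 · 3 = 3
  d = 87: 𝟙(87) · d(522/87) = 1 · 4 = 4
  d = 174: 𝟙(174) · d(522/174) = 1 · 2 = 2
  d = 261: 𝟙(261) · d(522/261) = 1 · 2 = 2
  d = 522: 𝟙(522) · d(522/522) = 1 · 1 = 1
Summing: (𝟙 * d)(522) = 12 + 6 + 8 + 4 + 4 + 2 + 6 + 3 + 4 + 2 + 2 + 1 = 54.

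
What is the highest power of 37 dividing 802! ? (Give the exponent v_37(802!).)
v_37(802!) = 21

Legendre's formula: v_p(n!) = Σ_{k ≥ 1} ⌊n / p^k⌋. For p = 37, n = 802, the terms are:
  ⌊802/37^1⌋ = ⌊802/37⌋ = 21
(the next term ⌊802/37^2⌋ = 0, terminating the sum). Summing: v_37(802!) = 21 = 21.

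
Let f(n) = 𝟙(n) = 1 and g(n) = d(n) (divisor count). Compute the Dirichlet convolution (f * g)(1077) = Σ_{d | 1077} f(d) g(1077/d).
(𝟙 * d)(1077) = 9

Divisors of 1077: [1, 3, 359, 1077]. For each d | 1077:
  d = 1: 𝟙(1) · d(1077/1) = 1 · 4 = 4
  d = 3: 𝟙(3) · d(1077/3) = 1 · 2 = 2
  d = 359: 𝟙(359) · d(1077/359) = 1 · 2 = 2
  d = 1077: 𝟙(1077) · d(1077/1077) = 1 · 1 = 1
Summing: (𝟙 * d)(1077) = 4 + 2 + 2 + 1 = 9.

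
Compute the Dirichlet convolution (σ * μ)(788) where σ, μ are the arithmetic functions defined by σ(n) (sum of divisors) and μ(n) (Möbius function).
(σ * μ)(788) = 788

Divisors of 788: [1, 2, 4, 197, 394, 788]. For each d | 788:
  d = 1: σ(1) · μ(788/1) = 1 · 0 = 0
  d = 2: σ(2) · μ(788/2) = 3 · 1 = 3
  d = 4: σ(4) · μ(788/4) = 7 · -1 = -7
  d = 197: σ(197) · μ(788/197) = 198 · 0 = 0
  d = 394: σ(394) · μ(788/394) = 594 · -1 = -594
  d = 788: σ(788) · μ(788/788) = 1386 · 1 = 1386
Summing: (σ * μ)(788) = 0 + 3 + -7 + 0 + -594 + 1386 = 788.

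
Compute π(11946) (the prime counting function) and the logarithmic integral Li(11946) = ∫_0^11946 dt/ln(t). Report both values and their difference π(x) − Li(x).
π(11946) = 1432;  Li(11946) ≈ 1455.35;  π(x) − Li(x) ≈ -23.35.

Direct count of primes ≤ 11946 gives π(11946) = 1432. Numerical evaluation of the logarithmic integral gives Li(11946) ≈ 1455.35. The difference π(x) − Li(x) ≈ -23.35 is typically negative for small/moderate x (Li(x) overestimates), though Littlewood's theorem shows this sign changes infinitely often.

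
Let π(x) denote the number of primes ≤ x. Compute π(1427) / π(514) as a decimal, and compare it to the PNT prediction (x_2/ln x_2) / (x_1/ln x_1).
π(1427)/π(514) = 225/97 ≈ 2.3196;  PNT prediction ≈ 2.3860.

π(514) = 97 and π(1427) = 225, so π(1427)/π(514) ≈ 2.3196. The PNT-predicted ratio is (1427/ln(1427)) / (514/ln(514)) ≈ 2.3860. The two agree to within a few percent, as expected.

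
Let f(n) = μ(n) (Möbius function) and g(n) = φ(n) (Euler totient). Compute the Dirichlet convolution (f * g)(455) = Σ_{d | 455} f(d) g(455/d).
(μ * φ)(455) = 165

Divisors of 455: [1, 5, 7, 13, 35, 65, 91, 455]. For each d | 455:
  d = 1: μ(1) · φ(455/1) = 1 · 288 = 288
  d = 5: μ(5) · φ(455/5) = -1 · 72 = -72
  d = 7: μ(7) · φ(455/7) = -1 · 48 = -48
  d = 13: μ(13) · φ(455/13) = -1 · 24 = -24
  d = 35: μ(35) · φ(455/35) = 1 · 12 = 12
  d = 65: μ(65) · φ(455/65) = 1 · 6 = 6
  d = 91: μ(91) · φ(455/91) = 1 · 4 = 4
  d = 455: μ(455) · φ(455/455) = -1 · 1 = -1
Summing: (μ * φ)(455) = 288 + -72 + -48 + -24 + 12 + 6 + 4 + -1 = 165.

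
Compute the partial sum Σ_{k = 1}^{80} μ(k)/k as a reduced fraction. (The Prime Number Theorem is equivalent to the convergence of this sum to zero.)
Σ μ(k)/k = -5419230422019661121772083237/214509651156044860526605636942

Values of μ(k) for 1 ≤ k ≤ 80: μ(1) = 1, μ(2) = -1, μ(3) = -1, μ(5) = -1, μ(6) = 1, μ(7) = -1, μ(10) = 1, μ(11) = -1, μ(13) = -1, μ(14) = 1, μ(15) = 1, μ(17) = -1, μ(19) = -1, μ(21) = 1, μ(22) = 1, μ(23) = -1, μ(26) = 1, μ(29) = -1, μ(30) = -1, μ(31) = -1, μ(33) = 1, μ(34) = 1, μ(35) = 1, μ(37) = -1, μ(38) = 1, μ(39) = 1, μ(41) = -1, μ(42) = -1, μ(43) = -1, μ(46) = 1, μ(47) = -1, μ(51) = 1, μ(53) = -1, μ(55) = 1, μ(57) = 1, μ(58) = 1, μ(59) = -1, μ(61) = -1, μ(62) = 1, μ(65) = 1, μ(66) = -1, μ(67) = -1, μ(69) = 1, μ(70) = -1, μ(71) = -1, μ(73) = -1, μ(74) = 1, μ(77) = 1, μ(78) = -1, μ(79) = -1, with μ = 0 on non-squarefree integers. Summing μ(k)/k for k where μ(k) ≠ 0 gives -5419230422019661121772083237/214509651156044860526605636942 ≈ -0.0253. (PNT ⟺ this sum → 0 as n → ∞.)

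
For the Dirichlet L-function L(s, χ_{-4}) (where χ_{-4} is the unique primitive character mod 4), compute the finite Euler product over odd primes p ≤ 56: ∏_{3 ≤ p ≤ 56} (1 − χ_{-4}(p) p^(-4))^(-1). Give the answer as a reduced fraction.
∏ = 257364431333305770108011762895409938991497014556861335561/260241495905762991772533773778373936417391479107040051200

The odd primes p ≤ 56 are [3, 5, 7, 11, 13, 17, 19, 23, 29, 31, 37, 41, 43, 47, 53]. For each, χ(p) = 1 if p ≡ 1 mod 4, χ(p) = −1 if p ≡ 3 mod 4. Taking (1 − χ(p)/p^4)^(-1) = p^4/(p^4 − χ(p)): (1 − (-1)/3^4)^(-1) · (1 − (1)/5^4)^(-1) · (1 − (-1)/7^4)^(-1) · (1 − (-1)/11^4)^(-1) · (1 − (1)/13^4)^(-1) · (1 − (1)/17^4)^(-1) · (1 − (-1)/19^4)^(-1) · (1 − (-1)/23^4)^(-1) · (1 − (1)/29^4)^(-1) · (1 − (-1)/31^4)^(-1) · (1 − (1)/37^4)^(-1) · (1 − (1)/41^4)^(-1) · (1 − (-1)/43^4)^(-1) · (1 − (-1)/47^4)^(-1) · (1 − (1)/53^4)^(-1) = 257364431333305770108011762895409938991497014556861335561/260241495905762991772533773778373936417391479107040051200.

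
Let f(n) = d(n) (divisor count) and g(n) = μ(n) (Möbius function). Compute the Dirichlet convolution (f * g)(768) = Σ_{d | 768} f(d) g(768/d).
(d * μ)(768) = 1

Divisors of 768: [1, 2, 3, 4, 6, 8, 12, 16, 24, 32, 48, 64, 96, 128, 192, 256, 384, 768]. For each d | 768:
  d = 1: d(1) · μ(768/1) = 1 · 0 = 0
  d = 2: d(2) · μ(768/2) = 2 · 0 = 0
  d = 3: d(3) · μ(768/3) = 2 · 0 = 0
  d = 4: d(4) · μ(768/4) = 3 · 0 = 0
  d = 6: d(6) · μ(768/6) = 4 · 0 = 0
  d = 8: d(8) · μ(768/8) = 4 · 0 = 0
  d = 12: d(12) · μ(768/12) = 6 · 0 = 0
  d = 16: d(16) · μ(768/16) = 5 · 0 = 0
  d = 24: d(24) · μ(768/24) = 8 · 0 = 0
  d = 32: d(32) · μ(768/32) = 6 · 0 = 0
  d = 48: d(48) · μ(768/48) = 10 · 0 = 0
  d = 64: d(64) · μ(768/64) = 7 · 0 = 0
  d = 96: d(96) · μ(768/96) = 12 · 0 = 0
  d = 128: d(128) · μ(768/128) = 8 · 1 = 8
  d = 192: d(192) · μ(768/192) = 14 · 0 = 0
  d = 256: d(256) · μ(768/256) = 9 · -1 = -9
  d = 384: d(384) · μ(768/384) = 16 · -1 = -16
  d = 768: d(768) · μ(768/768) = 18 · 1 = 18
Summing: (d * μ)(768) = 0 + 0 + 0 + 0 + 0 + 0 + 0 + 0 + 0 + 0 + 0 + 0 + 0 + 8 + 0 + -9 + -16 + 18 = 1.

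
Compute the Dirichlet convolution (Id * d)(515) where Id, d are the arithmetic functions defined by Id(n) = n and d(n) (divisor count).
(Id * d)(515) = 735

Divisors of 515: [1, 5, 103, 515]. For each d | 515:
  d = 1: Id(1) · d(515/1) = 1 · 4 = 4
  d = 5: Id(5) · d(515/5) = 5 · 2 = 10
  d = 103: Id(103) · d(515/103) = 103 · 2 = 206
  d = 515: Id(515) · d(515/515) = 515 · 1 = 515
Summing: (Id * d)(515) = 4 + 10 + 206 + 515 = 735.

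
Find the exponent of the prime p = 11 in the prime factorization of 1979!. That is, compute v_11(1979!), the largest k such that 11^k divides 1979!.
v_11(1979!) = 196

Legendre's formula: v_p(n!) = Σ_{k ≥ 1} ⌊n / p^k⌋. For p = 11, n = 1979, the terms are:
  ⌊1979/11^1⌋ = ⌊1979/11⌋ = 179
  ⌊1979/11^2⌋ = ⌊1979/121⌋ = 16
  ⌊1979/11^3⌋ = ⌊1979/1331⌋ = 1
(the next term ⌊1979/11^4⌋ = 0, terminating the sum). Summing: v_11(1979!) = 179 + 16 + 1 = 196.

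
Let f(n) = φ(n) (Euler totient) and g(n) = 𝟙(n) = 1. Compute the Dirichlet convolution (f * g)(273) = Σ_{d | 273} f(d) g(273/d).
(φ * 𝟙)(273) = 273

Divisors of 273: [1, 3, 7, 13, 21, 39, 91, 273]. For each d | 273:
  d = 1: φ(1) · 𝟙(273/1) = 1 · 1 = 1
  d = 3: φ(3) · 𝟙(273/3) = 2 · 1 = 2
  d = 7: φ(7) · 𝟙(273/7) = 6 · 1 = 6
  d = 13: φ(13) · 𝟙(273/13) = 12 · 1 = 12
  d = 21: φ(21) · 𝟙(273/21) = 12 · 1 = 12
  d = 39: φ(39) · 𝟙(273/39) = 24 · 1 = 24
  d = 91: φ(91) · 𝟙(273/91) = 72 · 1 = 72
  d = 273: φ(273) · 𝟙(273/273) = 144 · 1 = 144
Summing: (φ * 𝟙)(273) = 1 + 2 + 6 + 12 + 12 + 24 + 72 + 144 = 273.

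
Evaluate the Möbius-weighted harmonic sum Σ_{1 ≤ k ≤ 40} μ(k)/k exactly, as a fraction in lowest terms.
Σ μ(k)/k = 124873406579/2473579378270

Values of μ(k) for 1 ≤ k ≤ 40: μ(1) = 1, μ(2) = -1, μ(3) = -1, μ(5) = -1, μ(6) = 1, μ(7) = -1, μ(10) = 1, μ(11) = -1, μ(13) = -1, μ(14) = 1, μ(15) = 1, μ(17) = -1, μ(19) = -1, μ(21) = 1, μ(22) = 1, μ(23) = -1, μ(26) = 1, μ(29) = -1, μ(30) = -1, μ(31) = -1, μ(33) = 1, μ(34) = 1, μ(35) = 1, μ(37) = -1, μ(38) = 1, μ(39) = 1, with μ = 0 on non-squarefree integers. Summing μ(k)/k for k where μ(k) ≠ 0 gives 124873406579/2473579378270 ≈ 0.0505. (PNT ⟺ this sum → 0 as n → ∞.)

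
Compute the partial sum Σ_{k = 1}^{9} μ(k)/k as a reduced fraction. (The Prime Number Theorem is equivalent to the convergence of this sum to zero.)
Σ μ(k)/k = -1/105

Values of μ(k) for 1 ≤ k ≤ 9: μ(1) = 1, μ(2) = -1, μ(3) = -1, μ(5) = -1, μ(6) = 1, μ(7) = -1, with μ = 0 on non-squarefree integers. Summing μ(k)/k for k where μ(k) ≠ 0 gives -1/105 ≈ -0.0095. (PNT ⟺ this sum → 0 as n → ∞.)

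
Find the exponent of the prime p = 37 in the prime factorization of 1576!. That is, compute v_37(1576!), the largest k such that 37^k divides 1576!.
v_37(1576!) = 43

Legendre's formula: v_p(n!) = Σ_{k ≥ 1} ⌊n / p^k⌋. For p = 37, n = 1576, the terms are:
  ⌊1576/37^1⌋ = ⌊1576/37⌋ = 42
  ⌊1576/37^2⌋ = ⌊1576/1369⌋ = 1
(the next term ⌊1576/37^3⌋ = 0, terminating the sum). Summing: v_37(1576!) = 42 + 1 = 43.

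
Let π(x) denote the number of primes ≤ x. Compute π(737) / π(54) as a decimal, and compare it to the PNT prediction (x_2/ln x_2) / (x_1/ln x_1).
π(737)/π(54) = 130/16 ≈ 8.1250;  PNT prediction ≈ 8.2456.

π(54) = 16 and π(737) = 130, so π(737)/π(54) ≈ 8.1250. The PNT-predicted ratio is (737/ln(737)) / (54/ln(54)) ≈ 8.2456. The two agree to within a few percent, as expected.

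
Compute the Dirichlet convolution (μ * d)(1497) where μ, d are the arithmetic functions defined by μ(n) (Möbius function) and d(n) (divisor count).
(μ * d)(1497) = 1

Divisors of 1497: [1, 3, 499, 1497]. For each d | 1497:
  d = 1: μ(1) · d(1497/1) = 1 · 4 = 4
  d = 3: μ(3) · d(1497/3) = -1 · 2 = -2
  d = 499: μ(499) · d(1497/499) = -1 · 2 = -2
  d = 1497: μ(1497) · d(1497/1497) = 1 · 1 = 1
Summing: (μ * d)(1497) = 4 + -2 + -2 + 1 = 1.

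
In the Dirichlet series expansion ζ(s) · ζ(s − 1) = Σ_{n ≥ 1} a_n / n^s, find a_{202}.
σ(202) = 306

In the product (Σ m^0/m^s)(Σ k / k^s) = Σ (Σ_{d | n} d) / n^s, the coefficient of 1/n^s is σ(n) = Σ_{d | n} d. For n = 202, divisors are [1, 2, 101, 202]; summing: σ(202) = 306.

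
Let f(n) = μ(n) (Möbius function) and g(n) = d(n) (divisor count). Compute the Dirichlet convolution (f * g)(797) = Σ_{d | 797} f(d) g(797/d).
(μ * d)(797) = 1

Divisors of 797: [1, 797]. For each d | 797:
  d = 1: μ(1) · d(797/1) = 1 · 2 = 2
  d = 797: μ(797) · d(797/797) = -1 · 1 = -1
Summing: (μ * d)(797) = 2 + -1 = 1.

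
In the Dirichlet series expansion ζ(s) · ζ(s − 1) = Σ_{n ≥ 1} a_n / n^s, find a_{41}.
σ(41) = 42

In the product (Σ m^0/m^s)(Σ k / k^s) = Σ (Σ_{d | n} d) / n^s, the coefficient of 1/n^s is σ(n) = Σ_{d | n} d. For n = 41, divisors are [1, 41]; summing: σ(41) = 42.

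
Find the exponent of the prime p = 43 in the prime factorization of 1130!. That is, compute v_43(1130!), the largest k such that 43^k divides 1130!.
v_43(1130!) = 26

Legendre's formula: v_p(n!) = Σ_{k ≥ 1} ⌊n / p^k⌋. For p = 43, n = 1130, the terms are:
  ⌊1130/43^1⌋ = ⌊1130/43⌋ = 26
(the next term ⌊1130/43^2⌋ = 0, terminating the sum). Summing: v_43(1130!) = 26 = 26.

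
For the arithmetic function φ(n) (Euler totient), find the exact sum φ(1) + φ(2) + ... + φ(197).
Σ_{n ≤ 197} φ(n) = 11894

Compute φ(n) for each 1 ≤ n ≤ 197: φ(1) = 1, φ(2) = 1, φ(3) = 2, φ(4) = 2, φ(5) = 4, φ(6) = 2, φ(7) = 6, φ(8) = 4, φ(9) = 6, φ(10) = 4, φ(11) = 10, φ(12) = 4, φ(13) = 12, φ(14) = 6, φ(15) = 8, φ(16) = 8, φ(17) = 16, φ(18) = 6, φ(19) = 18, φ(20) = 8, φ(21) = 12, φ(22) = 10, φ(23) = 22, φ(24) = 8, φ(25) = 20, φ(26) = 12, φ(27) = 18, φ(28) = 12, φ(29) = 28, φ(30) = 8, φ(31) = 30, φ(32) = 16, φ(33) = 20, φ(34) = 16, φ(35) = 24, φ(36) = 12, φ(37) = 36, φ(38) = 18, φ(39) = 24, φ(40) = 16, φ(41) = 40, φ(42) = 12, φ(43) = 42, φ(44) = 20, φ(45) = 24, φ(46) = 22, φ(47) = 46, φ(48) = 16, φ(49) = 42, φ(50) = 20, φ(51) = 32, φ(52) = 24, φ(53) = 52, φ(54) = 18, φ(55) = 40, φ(56) = 24, φ(57) = 36, φ(58) = 28, φ(59) = 58, φ(60) = 16, φ(61) = 60, φ(62) = 30, φ(63) = 36, φ(64) = 32, φ(65) = 48, φ(66) = 20, φ(67) = 66, φ(68) = 32, φ(69) = 44, φ(70) = 24, φ(71) = 70, φ(72) = 24, φ(73) = 72, φ(74) = 36, φ(75) = 40, φ(76) = 36, φ(77) = 60, φ(78) = 24, φ(79) = 78, φ(80) = 32, φ(81) = 54, φ(82) = 40, φ(83) = 82, φ(84) = 24, φ(85) = 64, φ(86) = 42, φ(87) = 56, φ(88) = 40, φ(89) = 88, φ(90) = 24, φ(91) = 72, φ(92) = 44, φ(93) = 60, φ(94) = 46, φ(95) = 72, φ(96) = 32, φ(97) = 96, φ(98) = 42, φ(99) = 60, φ(100) = 40, φ(101) = 100, φ(102) = 32, φ(103) = 102, φ(104) = 48, φ(105) = 48, φ(106) = 52, φ(107) = 106, φ(108) = 36, φ(109) = 108, φ(110) = 40, φ(111) = 72, φ(112) = 48, φ(113) = 112, φ(114) = 36, φ(115) = 88, φ(116) = 56, φ(117) = 72, φ(118) = 58, φ(119) = 96, φ(120) = 32, φ(121) = 110, φ(122) = 60, φ(123) = 80, φ(124) = 60, φ(125) = 100, φ(126) = 36, φ(127) = 126, φ(128) = 64, φ(129) = 84, φ(130) = 48, φ(131) = 130, φ(132) = 40, φ(133) = 108, φ(134) = 66, φ(135) = 72, φ(136) = 64, φ(137) = 136, φ(138) = 44, φ(139) = 138, φ(140) = 48, φ(141) = 92, φ(142) = 70, φ(143) = 120, φ(144) = 48, φ(145) = 112, φ(146) = 72, φ(147) = 84, φ(148) = 72, φ(149) = 148, φ(150) = 40, φ(151) = 150, φ(152) = 72, φ(153) = 96, φ(154) = 60, φ(155) = 120, φ(156) = 48, φ(157) = 156, φ(158) = 78, φ(159) = 104, φ(160) = 64, φ(161) = 132, φ(162) = 54, φ(163) = 162, φ(164) = 80, φ(165) = 80, φ(166) = 82, φ(167) = 166, φ(168) = 48, φ(169) = 156, φ(170) = 64, φ(171) = 108, φ(172) = 84, φ(173) = 172, φ(174) = 56, φ(175) = 120, φ(176) = 80, φ(177) = 116, φ(178) = 88, φ(179) = 178, φ(180) = 48, φ(181) = 180, φ(182) = 72, φ(183) = 120, φ(184) = 88, φ(185) = 144, φ(186) = 60, φ(187) = 160, φ(188) = 92, φ(189) = 108, φ(190) = 72, φ(191) = 190, φ(192) = 64, φ(193) = 192, φ(194) = 96, φ(195) = 96, φ(196) = 84, φ(197) = 196. Summing all 197 values: 11894. (Average order: Σ_{n ≤ x} φ(n) ~ (3/π²) x². For x = 197, (3/π²)·197² ≈ 11796.52.)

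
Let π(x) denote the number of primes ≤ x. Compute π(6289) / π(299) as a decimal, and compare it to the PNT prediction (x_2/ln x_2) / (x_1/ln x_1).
π(6289)/π(299) = 818/62 ≈ 13.1935;  PNT prediction ≈ 13.7082.

π(299) = 62 and π(6289) = 818, so π(6289)/π(299) ≈ 13.1935. The PNT-predicted ratio is (6289/ln(6289)) / (299/ln(299)) ≈ 13.7082. The two agree to within a few percent, as expected.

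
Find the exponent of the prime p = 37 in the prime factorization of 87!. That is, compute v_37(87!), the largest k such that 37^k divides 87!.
v_37(87!) = 2

Legendre's formula: v_p(n!) = Σ_{k ≥ 1} ⌊n / p^k⌋. For p = 37, n = 87, the terms are:
  ⌊87/37^1⌋ = ⌊87/37⌋ = 2
(the next term ⌊87/37^2⌋ = 0, terminating the sum). Summing: v_37(87!) = 2 = 2.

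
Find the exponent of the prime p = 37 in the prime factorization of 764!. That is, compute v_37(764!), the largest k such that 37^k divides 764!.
v_37(764!) = 20

Legendre's formula: v_p(n!) = Σ_{k ≥ 1} ⌊n / p^k⌋. For p = 37, n = 764, the terms are:
  ⌊764/37^1⌋ = ⌊764/37⌋ = 20
(the next term ⌊764/37^2⌋ = 0, terminating the sum). Summing: v_37(764!) = 20 = 20.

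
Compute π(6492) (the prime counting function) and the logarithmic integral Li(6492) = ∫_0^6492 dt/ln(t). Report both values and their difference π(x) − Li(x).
π(6492) = 842;  Li(6492) ≈ 856.71;  π(x) − Li(x) ≈ -14.71.

Direct count of primes ≤ 6492 gives π(6492) = 842. Numerical evaluation of the logarithmic integral gives Li(6492) ≈ 856.71. The difference π(x) − Li(x) ≈ -14.71 is typically negative for small/moderate x (Li(x) overestimates), though Littlewood's theorem shows this sign changes infinitely often.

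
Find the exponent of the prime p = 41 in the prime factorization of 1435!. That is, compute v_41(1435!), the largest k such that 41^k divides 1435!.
v_41(1435!) = 35

Legendre's formula: v_p(n!) = Σ_{k ≥ 1} ⌊n / p^k⌋. For p = 41, n = 1435, the terms are:
  ⌊1435/41^1⌋ = ⌊1435/41⌋ = 35
(the next term ⌊1435/41^2⌋ = 0, terminating the sum). Summing: v_41(1435!) = 35 = 35.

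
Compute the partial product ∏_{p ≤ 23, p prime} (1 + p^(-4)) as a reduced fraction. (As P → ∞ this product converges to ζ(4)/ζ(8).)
∏ = 577447917650941187656457324944/535704058713408612067696280625

The primes p ≤ 23 are [2, 3, 5, 7, 11, 13, 17, 19, 23]. For each, (1 + 1/p^4) = (p^4 + 1)/p^4. Multiplying these fractions over p ∈ [2, 3, 5, 7, 11, 13, 17, 19, 23] gives 577447917650941187656457324944/535704058713408612067696280625. (In the limit P → ∞ this tends to ζ(4)/ζ(8).)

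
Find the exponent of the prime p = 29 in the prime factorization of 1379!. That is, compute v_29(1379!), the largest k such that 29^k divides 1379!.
v_29(1379!) = 48

Legendre's formula: v_p(n!) = Σ_{k ≥ 1} ⌊n / p^k⌋. For p = 29, n = 1379, the terms are:
  ⌊1379/29^1⌋ = ⌊1379/29⌋ = 47
  ⌊1379/29^2⌋ = ⌊1379/841⌋ = 1
(the next term ⌊1379/29^3⌋ = 0, terminating the sum). Summing: v_29(1379!) = 47 + 1 = 48.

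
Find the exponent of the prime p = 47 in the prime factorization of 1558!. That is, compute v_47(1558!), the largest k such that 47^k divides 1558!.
v_47(1558!) = 33

Legendre's formula: v_p(n!) = Σ_{k ≥ 1} ⌊n / p^k⌋. For p = 47, n = 1558, the terms are:
  ⌊1558/47^1⌋ = ⌊1558/47⌋ = 33
(the next term ⌊1558/47^2⌋ = 0, terminating the sum). Summing: v_47(1558!) = 33 = 33.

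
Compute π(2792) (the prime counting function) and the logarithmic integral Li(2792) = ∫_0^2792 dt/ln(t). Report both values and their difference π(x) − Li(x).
π(2792) = 406;  Li(2792) ≈ 416.66;  π(x) − Li(x) ≈ -10.66.

Direct count of primes ≤ 2792 gives π(2792) = 406. Numerical evaluation of the logarithmic integral gives Li(2792) ≈ 416.66. The difference π(x) − Li(x) ≈ -10.66 is typically negative for small/moderate x (Li(x) overestimates), though Littlewood's theorem shows this sign changes infinitely often.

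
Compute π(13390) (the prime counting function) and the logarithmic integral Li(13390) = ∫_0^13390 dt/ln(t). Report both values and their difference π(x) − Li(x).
π(13390) = 1587;  Li(13390) ≈ 1608.21;  π(x) − Li(x) ≈ -21.21.

Direct count of primes ≤ 13390 gives π(13390) = 1587. Numerical evaluation of the logarithmic integral gives Li(13390) ≈ 1608.21. The difference π(x) − Li(x) ≈ -21.21 is typically negative for small/moderate x (Li(x) overestimates), though Littlewood's theorem shows this sign changes infinitely often.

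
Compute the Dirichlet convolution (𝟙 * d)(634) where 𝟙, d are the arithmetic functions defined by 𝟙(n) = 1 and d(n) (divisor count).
(𝟙 * d)(634) = 9

Divisors of 634: [1, 2, 317, 634]. For each d | 634:
  d = 1: 𝟙(1) · d(634/1) = 1 · 4 = 4
  d = 2: 𝟙(2) · d(634/2) = 1 · 2 = 2
  d = 317: 𝟙(317) · d(634/317) = 1 · 2 = 2
  d = 634: 𝟙(634) · d(634/634) = 1 · 1 = 1
Summing: (𝟙 * d)(634) = 4 + 2 + 2 + 1 = 9.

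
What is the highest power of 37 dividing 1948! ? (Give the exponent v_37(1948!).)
v_37(1948!) = 53

Legendre's formula: v_p(n!) = Σ_{k ≥ 1} ⌊n / p^k⌋. For p = 37, n = 1948, the terms are:
  ⌊1948/37^1⌋ = ⌊1948/37⌋ = 52
  ⌊1948/37^2⌋ = ⌊1948/1369⌋ = 1
(the next term ⌊1948/37^3⌋ = 0, terminating the sum). Summing: v_37(1948!) = 52 + 1 = 53.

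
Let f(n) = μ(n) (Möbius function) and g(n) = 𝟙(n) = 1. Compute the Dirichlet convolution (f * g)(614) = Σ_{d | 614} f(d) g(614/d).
(μ * 𝟙)(614) = 0

Divisors of 614: [1, 2, 307, 614]. For each d | 614:
  d = 1: μ(1) · 𝟙(614/1) = 1 · 1 = 1
  d = 2: μ(2) · 𝟙(614/2) = -1 · 1 = -1
  d = 307: μ(307) · 𝟙(614/307) = -1 · 1 = -1
  d = 614: μ(614) · 𝟙(614/614) = 1 · 1 = 1
Summing: (μ * 𝟙)(614) = 1 + -1 + -1 + 1 = 0.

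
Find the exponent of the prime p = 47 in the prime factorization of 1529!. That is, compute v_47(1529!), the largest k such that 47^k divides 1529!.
v_47(1529!) = 32

Legendre's formula: v_p(n!) = Σ_{k ≥ 1} ⌊n / p^k⌋. For p = 47, n = 1529, the terms are:
  ⌊1529/47^1⌋ = ⌊1529/47⌋ = 32
(the next term ⌊1529/47^2⌋ = 0, terminating the sum). Summing: v_47(1529!) = 32 = 32.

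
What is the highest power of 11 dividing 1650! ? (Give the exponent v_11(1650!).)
v_11(1650!) = 164

Legendre's formula: v_p(n!) = Σ_{k ≥ 1} ⌊n / p^k⌋. For p = 11, n = 1650, the terms are:
  ⌊1650/11^1⌋ = ⌊1650/11⌋ = 150
  ⌊1650/11^2⌋ = ⌊1650/121⌋ = 13
  ⌊1650/11^3⌋ = ⌊1650/1331⌋ = 1
(the next term ⌊1650/11^4⌋ = 0, terminating the sum). Summing: v_11(1650!) = 150 + 13 + 1 = 164.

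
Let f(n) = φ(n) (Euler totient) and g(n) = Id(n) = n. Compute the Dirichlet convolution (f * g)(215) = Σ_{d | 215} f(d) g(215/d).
(φ * Id)(215) = 765

Divisors of 215: [1, 5, 43, 215]. For each d | 215:
  d = 1: φ(1) · Id(215/1) = 1 · 215 = 215
  d = 5: φ(5) · Id(215/5) = 4 · 43 = 172
  d = 43: φ(43) · Id(215/43) = 42 · 5 = 210
  d = 215: φ(215) · Id(215/215) = 168 · 1 = 168
Summing: (φ * Id)(215) = 215 + 172 + 210 + 168 = 765.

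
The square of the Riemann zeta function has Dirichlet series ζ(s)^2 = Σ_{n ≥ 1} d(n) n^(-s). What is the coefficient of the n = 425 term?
d(425) = 6

ζ(s)^2 = (Σ 1/m^s)(Σ 1/k^s). The coefficient of 1/n^s in the product is the number of ordered pairs (m, k) with mk = n, which equals d(n). For n = 425, divisors are [1, 5, 17, 25, 85, 425], so d(425) = 6.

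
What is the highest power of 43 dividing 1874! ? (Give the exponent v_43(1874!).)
v_43(1874!) = 44

Legendre's formula: v_p(n!) = Σ_{k ≥ 1} ⌊n / p^k⌋. For p = 43, n = 1874, the terms are:
  ⌊1874/43^1⌋ = ⌊1874/43⌋ = 43
  ⌊1874/43^2⌋ = ⌊1874/1849⌋ = 1
(the next term ⌊1874/43^3⌋ = 0, terminating the sum). Summing: v_43(1874!) = 43 + 1 = 44.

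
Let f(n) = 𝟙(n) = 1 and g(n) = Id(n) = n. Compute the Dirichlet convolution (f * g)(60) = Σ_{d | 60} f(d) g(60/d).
(𝟙 * Id)(60) = 168

Divisors of 60: [1, 2, 3, 4, 5, 6, 10, 12, 15, 20, 30, 60]. For each d | 60:
  d = 1: 𝟙(1) · Id(60/1) = 1 · 60 = 60
  d = 2: 𝟙(2) · Id(60/2) = 1 · 30 = 30
  d = 3: 𝟙(3) · Id(60/3) = 1 · 20 = 20
  d = 4: 𝟙(4) · Id(60/4) = 1 · 15 = 15
  d = 5: 𝟙(5) · Id(60/5) = 1 · 12 = 12
  d = 6: 𝟙(6) · Id(60/6) = 1 · 10 = 10
  d = 10: 𝟙(10) · Id(60/10) = 1 · 6 = 6
  d = 12: 𝟙(12) · Id(60/12) = 1 · 5 = 5
  d = 15: 𝟙(15) · Id(60/15) = 1 · 4 = 4
  d = 20: 𝟙(20) · Id(60/20) = 1 · 3 = 3
  d = 30: 𝟙(30) · Id(60/30) = 1 · 2 = 2
  d = 60: 𝟙(60) · Id(60/60) = 1 · 1 = 1
Summing: (𝟙 * Id)(60) = 60 + 30 + 20 + 15 + 12 + 10 + 6 + 5 + 4 + 3 + 2 + 1 = 168.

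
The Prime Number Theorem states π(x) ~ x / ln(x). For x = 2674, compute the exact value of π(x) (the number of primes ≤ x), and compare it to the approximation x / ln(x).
π(2674) = 387;  x/ln(x) ≈ 338.85;  relative error ≈ 12.44%.

Directly count primes up to 2674: π(2674) = 387. The PNT approximation gives 2674/ln(2674) ≈ 2674/7.89133 ≈ 338.85. Relative error (π(x) − x/ln(x)) / π(x) ≈ 12.44%; the approximation is known to undercount slightly (Li(x) is a better estimate).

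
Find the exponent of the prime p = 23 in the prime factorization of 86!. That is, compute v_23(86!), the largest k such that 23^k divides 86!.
v_23(86!) = 3

Legendre's formula: v_p(n!) = Σ_{k ≥ 1} ⌊n / p^k⌋. For p = 23, n = 86, the terms are:
  ⌊86/23^1⌋ = ⌊86/23⌋ = 3
(the next term ⌊86/23^2⌋ = 0, terminating the sum). Summing: v_23(86!) = 3 = 3.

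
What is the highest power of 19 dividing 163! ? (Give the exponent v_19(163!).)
v_19(163!) = 8

Legendre's formula: v_p(n!) = Σ_{k ≥ 1} ⌊n / p^k⌋. For p = 19, n = 163, the terms are:
  ⌊163/19^1⌋ = ⌊163/19⌋ = 8
(the next term ⌊163/19^2⌋ = 0, terminating the sum). Summing: v_19(163!) = 8 = 8.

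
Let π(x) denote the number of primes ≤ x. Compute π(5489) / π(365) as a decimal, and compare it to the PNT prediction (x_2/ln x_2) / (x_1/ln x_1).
π(5489)/π(365) = 725/72 ≈ 10.0694;  PNT prediction ≈ 10.3042.

π(365) = 72 and π(5489) = 725, so π(5489)/π(365) ≈ 10.0694. The PNT-predicted ratio is (5489/ln(5489)) / (365/ln(365)) ≈ 10.3042. The two agree to within a few percent, as expected.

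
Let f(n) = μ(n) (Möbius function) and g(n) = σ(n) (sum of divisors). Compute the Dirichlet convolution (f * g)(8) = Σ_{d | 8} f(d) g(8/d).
(μ * σ)(8) = 8

Divisors of 8: [1, 2, 4, 8]. For each d | 8:
  d = 1: μ(1) · σ(8/1) = 1 · 15 = 15
  d = 2: μ(2) · σ(8/2) = -1 · 7 = -7
  d = 4: μ(4) · σ(8/4) = 0 · 3 = 0
  d = 8: μ(8) · σ(8/8) = 0 · 1 = 0
Summing: (μ * σ)(8) = 15 + -7 + 0 + 0 = 8.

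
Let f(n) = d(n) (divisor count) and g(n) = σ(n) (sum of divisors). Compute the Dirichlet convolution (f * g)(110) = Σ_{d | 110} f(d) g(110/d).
(d * σ)(110) = 560

Divisors of 110: [1, 2, 5, 10, 11, 22, 55, 110]. For each d | 110:
  d = 1: d(1) · σ(110/1) = 1 · 216 = 216
  d = 2: d(2) · σ(110/2) = 2 · 72 = 144
  d = 5: d(5) · σ(110/5) = 2 · 36 = 72
  d = 10: d(10) · σ(110/10) = 4 · 12 = 48
  d = 11: d(11) · σ(110/11) = 2 · 18 = 36
  d = 22: d(22) · σ(110/22) = 4 · 6 = 24
  d = 55: d(55) · σ(110/55) = 4 · 3 = 12
  d = 110: d(110) · σ(110/110) = 8 · 1 = 8
Summing: (d * σ)(110) = 216 + 144 + 72 + 48 + 36 + 24 + 12 + 8 = 560.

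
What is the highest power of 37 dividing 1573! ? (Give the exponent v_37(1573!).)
v_37(1573!) = 43

Legendre's formula: v_p(n!) = Σ_{k ≥ 1} ⌊n / p^k⌋. For p = 37, n = 1573, the terms are:
  ⌊1573/37^1⌋ = ⌊1573/37⌋ = 42
  ⌊1573/37^2⌋ = ⌊1573/1369⌋ = 1
(the next term ⌊1573/37^3⌋ = 0, terminating the sum). Summing: v_37(1573!) = 42 + 1 = 43.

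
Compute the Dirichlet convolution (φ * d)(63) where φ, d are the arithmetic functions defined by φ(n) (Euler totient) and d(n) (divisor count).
(φ * d)(63) = 104

Divisors of 63: [1, 3, 7, 9, 21, 63]. For each d | 63:
  d = 1: φ(1) · d(63/1) = 1 · 6 = 6
  d = 3: φ(3) · d(63/3) = 2 · 4 = 8
  d = 7: φ(7) · d(63/7) = 6 · 3 = 18
  d = 9: φ(9) · d(63/9) = 6 · 2 = 12
  d = 21: φ(21) · d(63/21) = 12 · 2 = 24
  d = 63: φ(63) · d(63/63) = 36 · 1 = 36
Summing: (φ * d)(63) = 6 + 8 + 18 + 12 + 24 + 36 = 104.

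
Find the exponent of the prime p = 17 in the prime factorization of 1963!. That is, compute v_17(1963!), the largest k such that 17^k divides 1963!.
v_17(1963!) = 121

Legendre's formula: v_p(n!) = Σ_{k ≥ 1} ⌊n / p^k⌋. For p = 17, n = 1963, the terms are:
  ⌊1963/17^1⌋ = ⌊1963/17⌋ = 115
  ⌊1963/17^2⌋ = ⌊1963/289⌋ = 6
(the next term ⌊1963/17^3⌋ = 0, terminating the sum). Summing: v_17(1963!) = 115 + 6 = 121.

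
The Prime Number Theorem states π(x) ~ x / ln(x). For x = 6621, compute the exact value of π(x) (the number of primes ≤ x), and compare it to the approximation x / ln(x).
π(6621) = 855;  x/ln(x) ≈ 752.56;  relative error ≈ 11.98%.

Directly count primes up to 6621: π(6621) = 855. The PNT approximation gives 6621/ln(6621) ≈ 6621/8.79800 ≈ 752.56. Relative error (π(x) − x/ln(x)) / π(x) ≈ 11.98%; the approximation is known to undercount slightly (Li(x) is a better estimate).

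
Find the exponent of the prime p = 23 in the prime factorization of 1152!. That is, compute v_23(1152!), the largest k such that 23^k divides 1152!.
v_23(1152!) = 52

Legendre's formula: v_p(n!) = Σ_{k ≥ 1} ⌊n / p^k⌋. For p = 23, n = 1152, the terms are:
  ⌊1152/23^1⌋ = ⌊1152/23⌋ = 50
  ⌊1152/23^2⌋ = ⌊1152/529⌋ = 2
(the next term ⌊1152/23^3⌋ = 0, terminating the sum). Summing: v_23(1152!) = 50 + 2 = 52.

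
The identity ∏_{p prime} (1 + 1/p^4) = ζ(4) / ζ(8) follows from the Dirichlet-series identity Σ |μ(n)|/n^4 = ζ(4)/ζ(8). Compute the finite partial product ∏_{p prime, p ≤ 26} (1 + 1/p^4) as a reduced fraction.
∏ = 577447917650941187656457324944/535704058713408612067696280625

The primes p ≤ 26 are [2, 3, 5, 7, 11, 13, 17, 19, 23]. For each, (1 + 1/p^4) = (p^4 + 1)/p^4. Multiplying these fractions over p ∈ [2, 3, 5, 7, 11, 13, 17, 19, 23] gives 577447917650941187656457324944/535704058713408612067696280625. (In the limit P → ∞ this tends to ζ(4)/ζ(8).)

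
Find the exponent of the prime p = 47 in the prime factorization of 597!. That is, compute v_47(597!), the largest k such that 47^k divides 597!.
v_47(597!) = 12

Legendre's formula: v_p(n!) = Σ_{k ≥ 1} ⌊n / p^k⌋. For p = 47, n = 597, the terms are:
  ⌊597/47^1⌋ = ⌊597/47⌋ = 12
(the next term ⌊597/47^2⌋ = 0, terminating the sum). Summing: v_47(597!) = 12 = 12.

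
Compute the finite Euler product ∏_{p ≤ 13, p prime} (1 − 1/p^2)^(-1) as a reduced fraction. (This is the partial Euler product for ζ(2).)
∏ = 715715/442368

The primes p ≤ 13 are [2, 3, 5, 7, 11, 13]. For each prime, (1 − 1/p^2)^(-1) = p^2 / (p^2 − 1). The product is (1 − 1/2^2)^(-1), (1 − 1/3^2)^(-1), (1 − 1/5^2)^(-1), (1 − 1/7^2)^(-1), (1 − 1/11^2)^(-1), (1 − 1/13^2)^(-1) = ∏ p^2 / (p^2 − 1) = 715715/442368.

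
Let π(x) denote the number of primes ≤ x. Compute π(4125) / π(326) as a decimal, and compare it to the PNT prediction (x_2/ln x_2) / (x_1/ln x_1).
π(4125)/π(326) = 566/66 ≈ 8.5758;  PNT prediction ≈ 8.7958.

π(326) = 66 and π(4125) = 566, so π(4125)/π(326) ≈ 8.5758. The PNT-predicted ratio is (4125/ln(4125)) / (326/ln(326)) ≈ 8.7958. The two agree to within a few percent, as expected.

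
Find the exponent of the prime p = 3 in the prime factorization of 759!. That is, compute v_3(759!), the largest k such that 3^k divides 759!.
v_3(759!) = 378

Legendre's formula: v_p(n!) = Σ_{k ≥ 1} ⌊n / p^k⌋. For p = 3, n = 759, the terms are:
  ⌊759/3^1⌋ = ⌊759/3⌋ = 253
  ⌊759/3^2⌋ = ⌊759/9⌋ = 84
  ⌊759/3^3⌋ = ⌊759/27⌋ = 28
  ⌊759/3^4⌋ = ⌊759/81⌋ = 9
  ⌊759/3^5⌋ = ⌊759/243⌋ = 3
  ⌊759/3^6⌋ = ⌊759/729⌋ = 1
(the next term ⌊759/3^7⌋ = 0, terminating the sum). Summing: v_3(759!) = 253 + 84 + 28 + 9 + 3 + 1 = 378.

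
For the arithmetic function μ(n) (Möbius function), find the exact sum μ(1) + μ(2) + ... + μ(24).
Σ_{n ≤ 24} μ(n) = -2

Compute μ(n) for each 1 ≤ n ≤ 24: μ(1) = 1, μ(2) = -1, μ(3) = -1, μ(4) = 0, μ(5) = -1, μ(6) = 1, μ(7) = -1, μ(8) = 0, μ(9) = 0, μ(10) = 1, μ(11) = -1, μ(12) = 0, μ(13) = -1, μ(14) = 1, μ(15) = 1, μ(16) = 0, μ(17) = -1, μ(18) = 0, μ(19) = -1, μ(20) = 0, μ(21) = 1, μ(22) = 1, μ(23) = -1, μ(24) = 0. Summing all 24 values: -2. (Mertens function M(x) = Σ_{n ≤ x} μ(n); on average M(x) should be small (PNT ⟺ M(x) = o(x)).)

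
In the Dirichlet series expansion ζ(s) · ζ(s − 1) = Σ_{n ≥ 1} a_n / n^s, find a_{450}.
σ(450) = 1209

In the product (Σ m^0/m^s)(Σ k / k^s) = Σ (Σ_{d | n} d) / n^s, the coefficient of 1/n^s is σ(n) = Σ_{d | n} d. For n = 450, divisors are [1, 2, 3, 5, 6, 9, 10, 15, 18, 25, 30, 45, 50, 75, 90, 150, 225, 450]; summing: σ(450) = 1209.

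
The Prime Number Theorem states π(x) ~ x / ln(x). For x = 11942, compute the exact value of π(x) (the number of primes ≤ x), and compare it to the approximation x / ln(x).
π(11942) = 1432;  x/ln(x) ≈ 1272.07;  relative error ≈ 11.17%.

Directly count primes up to 11942: π(11942) = 1432. The PNT approximation gives 11942/ln(11942) ≈ 11942/9.38782 ≈ 1272.07. Relative error (π(x) − x/ln(x)) / π(x) ≈ 11.17%; the approximation is known to undercount slightly (Li(x) is a better estimate).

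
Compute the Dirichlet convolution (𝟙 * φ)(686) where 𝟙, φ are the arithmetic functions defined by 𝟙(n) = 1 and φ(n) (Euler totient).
(𝟙 * φ)(686) = 686

Divisors of 686: [1, 2, 7, 14, 49, 98, 343, 686]. For each d | 686:
  d = 1: 𝟙(1) · φ(686/1) = 1 · 294 = 294
  d = 2: 𝟙(2) · φ(686/2) = 1 · 294 = 294
  d = 7: 𝟙(7) · φ(686/7) = 1 · 42 = 42
  d = 14: 𝟙(14) · φ(686/14) = 1 · 42 = 42
  d = 49: 𝟙(49) · φ(686/49) = 1 · 6 = 6
  d = 98: 𝟙(98) · φ(686/98) = 1 · 6 = 6
  d = 343: 𝟙(343) · φ(686/343) = 1 · 1 = 1
  d = 686: 𝟙(686) · φ(686/686) = 1 · 1 = 1
Summing: (𝟙 * φ)(686) = 294 + 294 + 42 + 42 + 6 + 6 + 1 + 1 = 686.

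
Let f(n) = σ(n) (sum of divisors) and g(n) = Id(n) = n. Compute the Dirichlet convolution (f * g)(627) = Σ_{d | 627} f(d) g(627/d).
(σ * Id)(627) = 6279

Divisors of 627: [1, 3, 11, 19, 33, 57, 209, 627]. For each d | 627:
  d = 1: σ(1) · Id(627/1) = 1 · 627 = 627
  d = 3: σ(3) · Id(627/3) = 4 · 209 = 836
  d = 11: σ(11) · Id(627/11) = 12 · 57 = 684
  d = 19: σ(19) · Id(627/19) = 20 · 33 = 660
  d = 33: σ(33) · Id(627/33) = 48 · 19 = 912
  d = 57: σ(57) · Id(627/57) = 80 · 11 = 880
  d = 209: σ(209) · Id(627/209) = 240 · 3 = 720
  d = 627: σ(627) · Id(627/627) = 960 · 1 = 960
Summing: (σ * Id)(627) = 627 + 836 + 684 + 660 + 912 + 880 + 720 + 960 = 6279.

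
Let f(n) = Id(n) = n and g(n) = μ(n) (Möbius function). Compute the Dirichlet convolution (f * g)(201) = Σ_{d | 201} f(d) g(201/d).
(Id * μ)(201) = 132

Divisors of 201: [1, 3, 67, 201]. For each d | 201:
  d = 1: Id(1) · μ(201/1) = 1 · 1 = 1
  d = 3: Id(3) · μ(201/3) = 3 · -1 = -3
  d = 67: Id(67) · μ(201/67) = 67 · -1 = -67
  d = 201: Id(201) · μ(201/201) = 201 · 1 = 201
Summing: (Id * μ)(201) = 1 + -3 + -67 + 201 = 132.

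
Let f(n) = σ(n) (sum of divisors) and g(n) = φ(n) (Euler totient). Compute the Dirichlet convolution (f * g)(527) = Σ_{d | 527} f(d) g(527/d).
(σ * φ)(527) = 2108

Divisors of 527: [1, 17, 31, 527]. For each d | 527:
  d = 1: σ(1) · φ(527/1) = 1 · 480 = 480
  d = 17: σ(17) · φ(527/17) = 18 · 30 = 540
  d = 31: σ(31) · φ(527/31) = 32 · 16 = 512
  d = 527: σ(527) · φ(527/527) = 576 · 1 = 576
Summing: (σ * φ)(527) = 480 + 540 + 512 + 576 = 2108.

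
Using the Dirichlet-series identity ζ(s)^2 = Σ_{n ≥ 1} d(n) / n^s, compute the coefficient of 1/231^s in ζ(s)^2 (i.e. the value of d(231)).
d(231) = 8

ζ(s)^2 = (Σ 1/m^s)(Σ 1/k^s). The coefficient of 1/n^s in the product is the number of ordered pairs (m, k) with mk = n, which equals d(n). For n = 231, divisors are [1, 3, 7, 11, 21, 33, 77, 231], so d(231) = 8.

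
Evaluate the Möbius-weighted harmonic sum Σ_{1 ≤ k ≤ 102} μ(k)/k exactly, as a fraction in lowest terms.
Σ μ(k)/k = 2660830183286759736179348593747906673/232862364358497360900063316880507363070

Values of μ(k) for 1 ≤ k ≤ 102: μ(1) = 1, μ(2) = -1, μ(3) = -1, μ(5) = -1, μ(6) = 1, μ(7) = -1, μ(10) = 1, μ(11) = -1, μ(13) = -1, μ(14) = 1, μ(15) = 1, μ(17) = -1, μ(19) = -1, μ(21) = 1, μ(22) = 1, μ(23) = -1, μ(26) = 1, μ(29) = -1, μ(30) = -1, μ(31) = -1, μ(33) = 1, μ(34) = 1, μ(35) = 1, μ(37) = -1, μ(38) = 1, μ(39) = 1, μ(41) = -1, μ(42) = -1, μ(43) = -1, μ(46) = 1, μ(47) = -1, μ(51) = 1, μ(53) = -1, μ(55) = 1, μ(57) = 1, μ(58) = 1, μ(59) = -1, μ(61) = -1, μ(62) = 1, μ(65) = 1, μ(66) = -1, μ(67) = -1, μ(69) = 1, μ(70) = -1, μ(71) = -1, μ(73) = -1, μ(74) = 1, μ(77) = 1, μ(78) = -1, μ(79) = -1, μ(82) = 1, μ(83) = -1, μ(85) = 1, μ(86) = 1, μ(87) = 1, μ(89) = -1, μ(91) = 1, μ(93) = 1, μ(94) = 1, μ(95) = 1, μ(97) = -1, μ(101) = -1, μ(102) = -1, with μ = 0 on non-squarefree integers. Summing μ(k)/k for k where μ(k) ≠ 0 gives 2660830183286759736179348593747906673/232862364358497360900063316880507363070 ≈ 0.0114. (PNT ⟺ this sum → 0 as n → ∞.)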